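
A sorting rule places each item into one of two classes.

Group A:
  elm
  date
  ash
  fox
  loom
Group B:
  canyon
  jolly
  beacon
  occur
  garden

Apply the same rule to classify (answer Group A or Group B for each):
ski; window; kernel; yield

Group A, Group B, Group B, Group B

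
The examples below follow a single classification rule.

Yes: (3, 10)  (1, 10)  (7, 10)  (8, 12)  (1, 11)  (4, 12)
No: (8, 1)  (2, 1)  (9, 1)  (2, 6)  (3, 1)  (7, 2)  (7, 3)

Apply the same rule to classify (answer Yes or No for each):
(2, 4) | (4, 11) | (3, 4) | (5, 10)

The distinguishing property — sum ≥ 11 — holds for all the 'Yes' cases and none of the 'No' cases.
(2, 4): 2+4 = 6, lacks this property → No. (4, 11): 4+11 = 15, passes → Yes. (3, 4): 3+4 = 7, lacks this property → No. (5, 10): 5+10 = 15, passes → Yes.

No, Yes, No, Yes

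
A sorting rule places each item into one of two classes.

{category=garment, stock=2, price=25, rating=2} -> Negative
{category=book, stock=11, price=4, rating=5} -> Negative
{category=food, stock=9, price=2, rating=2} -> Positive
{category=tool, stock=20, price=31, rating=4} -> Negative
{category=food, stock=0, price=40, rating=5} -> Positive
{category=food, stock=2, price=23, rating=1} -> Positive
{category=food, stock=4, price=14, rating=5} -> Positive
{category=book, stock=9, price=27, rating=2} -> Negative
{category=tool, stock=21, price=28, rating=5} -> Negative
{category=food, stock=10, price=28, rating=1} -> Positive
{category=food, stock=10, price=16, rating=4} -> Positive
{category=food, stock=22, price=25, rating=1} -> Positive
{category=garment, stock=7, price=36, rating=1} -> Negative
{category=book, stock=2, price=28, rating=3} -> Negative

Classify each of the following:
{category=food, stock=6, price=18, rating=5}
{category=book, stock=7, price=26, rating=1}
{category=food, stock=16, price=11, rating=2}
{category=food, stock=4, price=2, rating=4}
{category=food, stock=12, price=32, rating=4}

'Positive' ⟺ category is food.

Positive, Negative, Positive, Positive, Positive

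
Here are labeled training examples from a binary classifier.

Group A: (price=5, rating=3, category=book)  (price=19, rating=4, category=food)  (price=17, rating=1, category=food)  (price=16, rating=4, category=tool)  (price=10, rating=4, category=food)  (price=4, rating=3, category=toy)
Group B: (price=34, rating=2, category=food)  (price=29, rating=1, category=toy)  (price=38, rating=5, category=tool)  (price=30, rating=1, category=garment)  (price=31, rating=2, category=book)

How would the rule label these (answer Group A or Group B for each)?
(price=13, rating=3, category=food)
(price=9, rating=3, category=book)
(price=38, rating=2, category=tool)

Group A, Group A, Group B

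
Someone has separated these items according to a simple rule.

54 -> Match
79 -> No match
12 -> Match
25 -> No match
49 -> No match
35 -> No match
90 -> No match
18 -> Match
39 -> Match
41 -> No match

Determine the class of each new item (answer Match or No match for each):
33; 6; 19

Match, Match, No match

The pattern is that an item is 'Match' exactly when: multiple of 3 AND at most 54.
33: 33 = 3·11, 33 ≤ 54 — fits, so Match.
6: 6 = 3·2, 6 ≤ 54 — fits, so Match.
19: 19 = 3·6 + 1, 19 ≤ 54 — fails the rule, so No match.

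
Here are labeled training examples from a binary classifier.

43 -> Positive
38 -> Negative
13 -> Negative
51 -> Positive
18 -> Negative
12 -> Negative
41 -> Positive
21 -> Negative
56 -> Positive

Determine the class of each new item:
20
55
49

A rule that fits every label: at least 41 — true of each 'Positive' example, false of each 'Negative' one.
20: 20 < 41, doesn't qualify → Negative.
55: 55 ≥ 41, has this property → Positive.
49: 49 ≥ 41, has this property → Positive.

Negative, Positive, Positive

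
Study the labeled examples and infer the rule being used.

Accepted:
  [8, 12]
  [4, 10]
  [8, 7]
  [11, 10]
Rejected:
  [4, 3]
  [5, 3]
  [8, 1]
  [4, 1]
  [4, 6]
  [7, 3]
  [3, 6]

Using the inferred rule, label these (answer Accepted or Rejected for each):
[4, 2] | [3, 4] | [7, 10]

The pattern is that an item is 'Accepted' exactly when: sum ≥ 14.
[4, 2]: Rejected (4+2 = 6).
[3, 4]: Rejected (3+4 = 7).
[7, 10]: Accepted (7+10 = 17).

Rejected, Rejected, Accepted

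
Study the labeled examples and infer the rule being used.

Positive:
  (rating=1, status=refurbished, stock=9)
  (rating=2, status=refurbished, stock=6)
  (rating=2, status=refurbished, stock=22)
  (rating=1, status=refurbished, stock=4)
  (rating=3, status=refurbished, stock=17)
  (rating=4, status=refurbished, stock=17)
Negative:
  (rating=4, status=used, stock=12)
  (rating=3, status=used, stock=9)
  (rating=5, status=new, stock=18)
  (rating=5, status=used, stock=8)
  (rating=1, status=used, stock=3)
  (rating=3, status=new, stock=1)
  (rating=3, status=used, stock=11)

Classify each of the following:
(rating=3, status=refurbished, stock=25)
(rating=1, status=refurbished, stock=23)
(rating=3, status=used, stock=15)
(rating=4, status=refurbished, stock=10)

Positive, Positive, Negative, Positive

Every 'Positive' example satisfies: status is refurbished. None of the 'Negative' examples do.
(rating=3, status=refurbished, stock=25): status is refurbished, has this property → Positive.
(rating=1, status=refurbished, stock=23): status is refurbished, has this property → Positive.
(rating=3, status=used, stock=15): status is used, does not fit → Negative.
(rating=4, status=refurbished, stock=10): status is refurbished, has this property → Positive.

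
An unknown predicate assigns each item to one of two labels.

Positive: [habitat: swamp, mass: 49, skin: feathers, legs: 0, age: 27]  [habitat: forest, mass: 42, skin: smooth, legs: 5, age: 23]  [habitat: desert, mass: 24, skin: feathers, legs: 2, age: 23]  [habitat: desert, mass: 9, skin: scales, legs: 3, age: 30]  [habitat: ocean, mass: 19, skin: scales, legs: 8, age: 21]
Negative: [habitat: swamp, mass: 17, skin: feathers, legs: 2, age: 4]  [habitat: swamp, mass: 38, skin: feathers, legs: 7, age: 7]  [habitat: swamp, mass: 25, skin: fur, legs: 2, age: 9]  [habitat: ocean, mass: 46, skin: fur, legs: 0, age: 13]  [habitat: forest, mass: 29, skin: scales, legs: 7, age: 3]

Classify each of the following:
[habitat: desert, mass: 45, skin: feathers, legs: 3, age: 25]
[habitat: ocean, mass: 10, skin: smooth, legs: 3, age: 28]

Positive, Positive

The classifier is using: age ≥ 21.
[habitat: desert, mass: 45, skin: feathers, legs: 3, age: 25]: Positive (age = 25). [habitat: ocean, mass: 10, skin: smooth, legs: 3, age: 28]: Positive (age = 28).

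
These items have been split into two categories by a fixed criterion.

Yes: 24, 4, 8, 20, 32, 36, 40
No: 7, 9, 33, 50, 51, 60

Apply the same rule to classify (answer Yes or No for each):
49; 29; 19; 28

The pattern is that an item is 'Yes' exactly when: even AND at most 40.
49 → 49 is odd, 49 > 40 → No. 29 → 29 is odd, 29 ≤ 40 → No. 19 → 19 is odd, 19 ≤ 40 → No. 28 → 28 is even, 28 ≤ 40 → Yes.

No, No, No, Yes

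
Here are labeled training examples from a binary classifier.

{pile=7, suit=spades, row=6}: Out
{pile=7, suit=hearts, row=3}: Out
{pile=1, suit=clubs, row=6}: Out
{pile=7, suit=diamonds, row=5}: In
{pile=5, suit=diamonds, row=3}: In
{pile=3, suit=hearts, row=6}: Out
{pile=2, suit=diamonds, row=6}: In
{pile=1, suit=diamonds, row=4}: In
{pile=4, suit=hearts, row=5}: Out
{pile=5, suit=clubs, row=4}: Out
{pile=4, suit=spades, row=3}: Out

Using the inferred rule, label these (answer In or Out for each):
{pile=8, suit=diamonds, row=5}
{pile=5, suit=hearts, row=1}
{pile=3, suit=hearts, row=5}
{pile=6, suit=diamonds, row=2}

In, Out, Out, In

The distinguishing property — suit is diamonds — holds for all the 'In' cases and none of the 'Out' cases.
{pile=8, suit=diamonds, row=5}: In (suit is diamonds). {pile=5, suit=hearts, row=1}: Out (suit is hearts). {pile=3, suit=hearts, row=5}: Out (suit is hearts). {pile=6, suit=diamonds, row=2}: In (suit is diamonds).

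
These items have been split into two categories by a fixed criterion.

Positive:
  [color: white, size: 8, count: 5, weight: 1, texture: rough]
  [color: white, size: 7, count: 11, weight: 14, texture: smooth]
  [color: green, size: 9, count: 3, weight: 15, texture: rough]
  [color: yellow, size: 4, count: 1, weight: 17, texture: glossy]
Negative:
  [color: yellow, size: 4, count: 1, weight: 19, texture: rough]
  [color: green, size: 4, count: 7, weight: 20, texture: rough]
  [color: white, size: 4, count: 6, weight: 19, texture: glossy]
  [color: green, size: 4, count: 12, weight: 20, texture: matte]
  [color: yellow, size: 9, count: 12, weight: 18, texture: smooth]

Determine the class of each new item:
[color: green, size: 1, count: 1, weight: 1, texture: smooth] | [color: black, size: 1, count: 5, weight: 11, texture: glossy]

Positive, Positive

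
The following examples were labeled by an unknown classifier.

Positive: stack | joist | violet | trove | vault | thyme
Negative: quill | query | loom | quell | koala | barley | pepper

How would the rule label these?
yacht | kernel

Every 'Positive' example satisfies: contains 't'. None of the 'Negative' examples do.
yacht — has 't', hence Positive. kernel — no 't', hence Negative.

Positive, Negative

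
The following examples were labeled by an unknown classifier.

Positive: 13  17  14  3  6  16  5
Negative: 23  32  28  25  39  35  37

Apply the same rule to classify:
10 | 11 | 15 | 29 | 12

Positive, Positive, Positive, Negative, Positive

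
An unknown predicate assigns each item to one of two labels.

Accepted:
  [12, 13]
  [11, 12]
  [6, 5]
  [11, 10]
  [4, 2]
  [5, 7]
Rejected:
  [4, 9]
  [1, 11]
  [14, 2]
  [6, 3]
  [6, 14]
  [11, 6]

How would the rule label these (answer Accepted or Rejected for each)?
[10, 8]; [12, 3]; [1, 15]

Accepted, Rejected, Rejected

One predicate separates the groups cleanly: |first − second| ≤ 2.
[10, 8] → |10−8| = 2 → Accepted.
[12, 3] → |12−3| = 9 → Rejected.
[1, 15] → |1−15| = 14 → Rejected.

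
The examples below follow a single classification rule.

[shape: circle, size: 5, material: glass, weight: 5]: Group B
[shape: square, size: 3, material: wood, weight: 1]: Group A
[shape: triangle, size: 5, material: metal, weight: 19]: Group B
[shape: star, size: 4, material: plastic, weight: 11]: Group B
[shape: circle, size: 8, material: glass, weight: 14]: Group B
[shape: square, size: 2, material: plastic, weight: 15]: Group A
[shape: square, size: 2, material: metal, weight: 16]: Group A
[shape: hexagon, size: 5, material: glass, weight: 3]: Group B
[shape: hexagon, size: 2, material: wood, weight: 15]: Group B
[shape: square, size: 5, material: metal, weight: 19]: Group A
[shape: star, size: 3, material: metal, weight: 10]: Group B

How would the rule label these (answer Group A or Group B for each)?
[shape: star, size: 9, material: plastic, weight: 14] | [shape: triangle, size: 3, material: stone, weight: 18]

Rule: shape is square. This holds for each 'Group A' example and fails for each 'Group B' one.
[shape: star, size: 9, material: plastic, weight: 14] — shape is star, hence Group B.
[shape: triangle, size: 3, material: stone, weight: 18] — shape is triangle, hence Group B.

Group B, Group B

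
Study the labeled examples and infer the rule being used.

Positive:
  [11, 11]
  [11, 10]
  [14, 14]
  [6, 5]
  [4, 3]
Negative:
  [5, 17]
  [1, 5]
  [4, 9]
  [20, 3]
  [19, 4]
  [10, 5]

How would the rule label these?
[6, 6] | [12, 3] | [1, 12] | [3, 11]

Positive, Negative, Negative, Negative

The distinguishing property — |first − second| ≤ 1 — holds for all the 'Positive' cases and none of the 'Negative' cases.
[6, 6] — |6−6| = 0, hence Positive. [12, 3] — |12−3| = 9, hence Negative. [1, 12] — |1−12| = 11, hence Negative. [3, 11] — |3−11| = 8, hence Negative.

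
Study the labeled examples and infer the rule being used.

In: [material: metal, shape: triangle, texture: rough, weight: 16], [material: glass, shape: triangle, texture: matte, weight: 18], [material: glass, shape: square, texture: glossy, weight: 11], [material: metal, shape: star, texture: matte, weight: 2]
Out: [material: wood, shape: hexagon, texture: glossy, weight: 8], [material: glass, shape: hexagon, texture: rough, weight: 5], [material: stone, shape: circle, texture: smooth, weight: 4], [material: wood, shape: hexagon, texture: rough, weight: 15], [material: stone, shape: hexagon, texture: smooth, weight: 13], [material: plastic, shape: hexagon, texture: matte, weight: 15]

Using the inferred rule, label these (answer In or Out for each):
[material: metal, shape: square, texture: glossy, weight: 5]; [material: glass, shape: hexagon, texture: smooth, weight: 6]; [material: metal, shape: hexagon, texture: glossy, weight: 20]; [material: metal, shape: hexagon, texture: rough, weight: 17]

In, Out, Out, Out

The common property of the 'In' items is: shape is not hexagon AND weight ≠ 4. No 'Out' item has it.
[material: metal, shape: square, texture: glossy, weight: 5] → shape is square, weight = 5 → In.
[material: glass, shape: hexagon, texture: smooth, weight: 6] → shape is hexagon, weight = 6 → Out.
[material: metal, shape: hexagon, texture: glossy, weight: 20] → shape is hexagon, weight = 20 → Out.
[material: metal, shape: hexagon, texture: rough, weight: 17] → shape is hexagon, weight = 17 → Out.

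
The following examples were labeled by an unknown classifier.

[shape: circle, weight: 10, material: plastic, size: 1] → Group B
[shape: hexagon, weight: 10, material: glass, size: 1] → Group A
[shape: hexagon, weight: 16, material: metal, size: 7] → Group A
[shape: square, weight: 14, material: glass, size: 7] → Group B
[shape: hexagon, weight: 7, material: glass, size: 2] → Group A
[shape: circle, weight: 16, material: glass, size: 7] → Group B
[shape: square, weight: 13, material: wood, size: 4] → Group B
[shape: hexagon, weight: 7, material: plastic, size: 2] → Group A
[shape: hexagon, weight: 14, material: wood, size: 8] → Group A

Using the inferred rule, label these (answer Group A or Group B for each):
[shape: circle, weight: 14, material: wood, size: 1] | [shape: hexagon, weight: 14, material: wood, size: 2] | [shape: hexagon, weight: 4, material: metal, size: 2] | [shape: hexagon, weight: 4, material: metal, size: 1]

Group B, Group A, Group A, Group A

All 'Group A' examples share one property — shape is hexagon — and every 'Group B' example lacks it.
[shape: circle, weight: 14, material: wood, size: 1]: shape is circle — doesn't match, so Group B. [shape: hexagon, weight: 14, material: wood, size: 2]: shape is hexagon — checks out, so Group A. [shape: hexagon, weight: 4, material: metal, size: 2]: shape is hexagon — checks out, so Group A. [shape: hexagon, weight: 4, material: metal, size: 1]: shape is hexagon — checks out, so Group A.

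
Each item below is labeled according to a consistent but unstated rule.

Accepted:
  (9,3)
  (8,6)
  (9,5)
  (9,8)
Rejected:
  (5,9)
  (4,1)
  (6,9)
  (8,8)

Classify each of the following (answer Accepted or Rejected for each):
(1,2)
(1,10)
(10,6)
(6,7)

The classifier is using: first > second AND sum ≥ 12.
(1,2) — 1 < 2, 1+2 = 3, hence Rejected.
(1,10) — 1 < 10, 1+10 = 11, hence Rejected.
(10,6) — 10 > 6, 10+6 = 16, hence Accepted.
(6,7) — 6 < 7, 6+7 = 13, hence Rejected.

Rejected, Rejected, Accepted, Rejected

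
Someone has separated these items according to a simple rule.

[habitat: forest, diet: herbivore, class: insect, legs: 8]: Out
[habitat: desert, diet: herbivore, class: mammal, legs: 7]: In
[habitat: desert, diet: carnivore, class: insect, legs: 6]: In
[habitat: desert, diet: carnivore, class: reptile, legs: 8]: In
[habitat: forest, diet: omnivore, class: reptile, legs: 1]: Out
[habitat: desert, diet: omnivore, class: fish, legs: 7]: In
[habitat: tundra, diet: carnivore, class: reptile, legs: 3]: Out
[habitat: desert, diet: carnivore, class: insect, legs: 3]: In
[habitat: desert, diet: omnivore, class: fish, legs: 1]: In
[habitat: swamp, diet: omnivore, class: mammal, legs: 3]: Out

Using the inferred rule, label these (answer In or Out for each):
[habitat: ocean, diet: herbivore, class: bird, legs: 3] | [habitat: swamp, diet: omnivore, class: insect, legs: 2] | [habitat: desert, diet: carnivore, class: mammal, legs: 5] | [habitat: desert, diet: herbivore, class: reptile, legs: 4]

Out, Out, In, In

One predicate separates the groups cleanly: habitat is desert.
[habitat: ocean, diet: herbivore, class: bird, legs: 3]: habitat is ocean — does not fit, so Out. [habitat: swamp, diet: omnivore, class: insect, legs: 2]: habitat is swamp — does not fit, so Out. [habitat: desert, diet: carnivore, class: mammal, legs: 5]: habitat is desert — qualifies, so In. [habitat: desert, diet: herbivore, class: reptile, legs: 4]: habitat is desert — qualifies, so In.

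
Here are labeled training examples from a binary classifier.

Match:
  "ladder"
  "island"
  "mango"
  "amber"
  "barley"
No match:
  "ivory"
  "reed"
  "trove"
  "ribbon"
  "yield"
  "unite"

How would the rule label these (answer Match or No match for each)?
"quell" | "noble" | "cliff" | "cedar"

The distinguishing property — contains 'a' — holds for all the 'Match' cases and none of the 'No match' cases.
"quell" — no 'a', hence No match. "noble" — no 'a', hence No match. "cliff" — no 'a', hence No match. "cedar" — has 'a', hence Match.

No match, No match, No match, Match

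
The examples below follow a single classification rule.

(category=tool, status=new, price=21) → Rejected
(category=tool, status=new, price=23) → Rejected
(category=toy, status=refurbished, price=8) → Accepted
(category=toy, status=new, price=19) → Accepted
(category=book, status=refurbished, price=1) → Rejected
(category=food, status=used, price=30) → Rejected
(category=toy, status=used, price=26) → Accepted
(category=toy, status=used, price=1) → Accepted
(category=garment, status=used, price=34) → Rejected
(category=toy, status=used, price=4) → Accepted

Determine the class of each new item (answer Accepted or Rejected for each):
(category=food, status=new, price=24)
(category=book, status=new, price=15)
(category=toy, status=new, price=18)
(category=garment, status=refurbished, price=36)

Rejected, Rejected, Accepted, Rejected

Every 'Accepted' example satisfies: category is toy. None of the 'Rejected' examples do.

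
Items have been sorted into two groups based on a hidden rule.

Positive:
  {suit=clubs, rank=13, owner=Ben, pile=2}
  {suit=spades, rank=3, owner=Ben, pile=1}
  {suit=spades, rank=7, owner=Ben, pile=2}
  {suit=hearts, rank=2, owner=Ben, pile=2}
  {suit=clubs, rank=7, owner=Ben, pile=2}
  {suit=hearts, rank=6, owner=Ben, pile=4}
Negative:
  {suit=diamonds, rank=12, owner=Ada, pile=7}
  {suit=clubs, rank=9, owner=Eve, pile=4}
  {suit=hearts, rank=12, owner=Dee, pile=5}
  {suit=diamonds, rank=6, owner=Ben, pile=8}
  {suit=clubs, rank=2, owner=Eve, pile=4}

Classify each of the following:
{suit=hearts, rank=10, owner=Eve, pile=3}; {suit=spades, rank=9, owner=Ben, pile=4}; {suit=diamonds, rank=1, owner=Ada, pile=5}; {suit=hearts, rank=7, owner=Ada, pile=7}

Negative, Positive, Negative, Negative

Rule: owner is Ben AND pile ≤ 4. This holds for each 'Positive' example and fails for each 'Negative' one.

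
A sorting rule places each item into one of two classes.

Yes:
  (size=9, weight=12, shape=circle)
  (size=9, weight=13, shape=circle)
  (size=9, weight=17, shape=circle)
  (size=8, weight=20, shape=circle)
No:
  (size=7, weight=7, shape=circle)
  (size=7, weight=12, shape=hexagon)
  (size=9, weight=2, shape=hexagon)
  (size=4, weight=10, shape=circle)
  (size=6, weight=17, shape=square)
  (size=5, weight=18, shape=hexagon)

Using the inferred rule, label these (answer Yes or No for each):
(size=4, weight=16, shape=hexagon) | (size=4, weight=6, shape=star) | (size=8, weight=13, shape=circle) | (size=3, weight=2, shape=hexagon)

No, No, Yes, No

The pattern is that an item is 'Yes' exactly when: shape is circle AND size ≥ 8.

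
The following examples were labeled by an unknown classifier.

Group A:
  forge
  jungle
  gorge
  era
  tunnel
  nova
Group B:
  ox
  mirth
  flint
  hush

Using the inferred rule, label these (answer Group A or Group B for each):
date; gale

'Group A' ⟺ has ≥ 2 vowels.
date: 2 vowels, fits → Group A.
gale: 2 vowels, fits → Group A.

Group A, Group A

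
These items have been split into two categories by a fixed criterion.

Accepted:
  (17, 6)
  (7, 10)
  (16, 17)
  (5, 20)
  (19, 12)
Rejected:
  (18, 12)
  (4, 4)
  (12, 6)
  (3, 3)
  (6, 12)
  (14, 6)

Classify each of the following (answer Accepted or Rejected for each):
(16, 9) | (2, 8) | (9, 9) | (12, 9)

One predicate separates the groups cleanly: sum is odd.
(16, 9): 16+9 = 25 — checks out, so Accepted.
(2, 8): 2+8 = 10 — fails this test, so Rejected.
(9, 9): 9+9 = 18 — fails this test, so Rejected.
(12, 9): 12+9 = 21 — checks out, so Accepted.

Accepted, Rejected, Rejected, Accepted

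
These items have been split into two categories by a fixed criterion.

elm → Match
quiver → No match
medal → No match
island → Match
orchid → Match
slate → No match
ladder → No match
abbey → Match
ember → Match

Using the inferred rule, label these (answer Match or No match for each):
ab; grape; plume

Comparing the two groups points to one rule — starts with a vowel.
ab: starts with 'a' — matches, so Match.
grape: starts with 'g' — doesn't qualify, so No match.
plume: starts with 'p' — doesn't qualify, so No match.

Match, No match, No match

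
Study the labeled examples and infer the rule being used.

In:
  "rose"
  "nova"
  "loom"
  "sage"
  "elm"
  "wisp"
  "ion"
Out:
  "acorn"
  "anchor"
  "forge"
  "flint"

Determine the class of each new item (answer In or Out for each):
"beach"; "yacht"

Out, Out

Rule: length ≤ 4. This holds for each 'In' example and fails for each 'Out' one.
Out: "beach", since length 5.
Out: "yacht", since length 5.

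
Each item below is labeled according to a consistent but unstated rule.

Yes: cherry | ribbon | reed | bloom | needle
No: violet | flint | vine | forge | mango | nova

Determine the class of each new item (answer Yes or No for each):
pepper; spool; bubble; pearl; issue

Yes, Yes, Yes, No, Yes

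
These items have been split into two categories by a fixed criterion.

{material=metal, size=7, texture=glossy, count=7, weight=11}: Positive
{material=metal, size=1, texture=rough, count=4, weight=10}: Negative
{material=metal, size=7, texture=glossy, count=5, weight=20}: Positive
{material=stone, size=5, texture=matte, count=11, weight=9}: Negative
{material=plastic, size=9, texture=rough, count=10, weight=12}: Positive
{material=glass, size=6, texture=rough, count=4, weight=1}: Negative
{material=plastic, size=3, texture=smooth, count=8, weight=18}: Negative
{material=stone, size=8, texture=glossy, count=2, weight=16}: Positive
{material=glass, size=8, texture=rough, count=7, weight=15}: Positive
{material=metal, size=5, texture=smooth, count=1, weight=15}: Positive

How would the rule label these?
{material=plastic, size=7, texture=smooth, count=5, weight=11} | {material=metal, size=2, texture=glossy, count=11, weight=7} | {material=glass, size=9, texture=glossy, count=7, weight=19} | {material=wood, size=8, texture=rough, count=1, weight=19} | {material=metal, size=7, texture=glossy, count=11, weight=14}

Positive, Negative, Positive, Positive, Positive

One predicate separates the groups cleanly: weight ≥ 10 AND size ≥ 5.
{material=plastic, size=7, texture=smooth, count=5, weight=11}: Positive (weight = 11, size = 7). {material=metal, size=2, texture=glossy, count=11, weight=7}: Negative (weight = 7, size = 2). {material=glass, size=9, texture=glossy, count=7, weight=19}: Positive (weight = 19, size = 9). {material=wood, size=8, texture=rough, count=1, weight=19}: Positive (weight = 19, size = 8). {material=metal, size=7, texture=glossy, count=11, weight=14}: Positive (weight = 14, size = 7).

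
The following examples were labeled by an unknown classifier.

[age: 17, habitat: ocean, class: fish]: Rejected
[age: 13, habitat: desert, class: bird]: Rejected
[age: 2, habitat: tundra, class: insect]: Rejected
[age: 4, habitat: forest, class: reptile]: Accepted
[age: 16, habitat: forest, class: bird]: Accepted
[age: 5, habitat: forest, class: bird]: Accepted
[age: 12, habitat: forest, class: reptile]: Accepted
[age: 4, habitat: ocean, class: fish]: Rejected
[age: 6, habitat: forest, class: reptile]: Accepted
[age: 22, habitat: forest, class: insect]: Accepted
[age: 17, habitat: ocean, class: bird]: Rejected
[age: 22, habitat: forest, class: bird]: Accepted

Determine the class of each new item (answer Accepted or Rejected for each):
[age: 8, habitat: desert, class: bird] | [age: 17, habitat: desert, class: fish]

Rejected, Rejected

The common property of the 'Accepted' items is: habitat is forest. No 'Rejected' item has it.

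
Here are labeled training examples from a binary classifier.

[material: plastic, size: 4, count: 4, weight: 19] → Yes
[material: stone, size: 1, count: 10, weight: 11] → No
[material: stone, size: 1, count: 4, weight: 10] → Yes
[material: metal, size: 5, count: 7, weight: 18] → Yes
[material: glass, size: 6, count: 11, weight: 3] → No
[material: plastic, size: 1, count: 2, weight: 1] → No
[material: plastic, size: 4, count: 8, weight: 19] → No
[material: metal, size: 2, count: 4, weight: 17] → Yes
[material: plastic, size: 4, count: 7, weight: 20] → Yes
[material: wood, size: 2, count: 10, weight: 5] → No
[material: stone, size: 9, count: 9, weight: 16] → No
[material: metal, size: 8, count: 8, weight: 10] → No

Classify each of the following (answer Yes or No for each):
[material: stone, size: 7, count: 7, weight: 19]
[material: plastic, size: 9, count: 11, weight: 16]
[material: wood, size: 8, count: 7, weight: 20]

Yes, No, Yes

Every 'Yes' example satisfies: count ≥ 4 AND count ≤ 7. None of the 'No' examples do.
[material: stone, size: 7, count: 7, weight: 19]: count = 7, satisfies this → Yes.
[material: plastic, size: 9, count: 11, weight: 16]: count = 11, fails the rule → No.
[material: wood, size: 8, count: 7, weight: 20]: count = 7, satisfies this → Yes.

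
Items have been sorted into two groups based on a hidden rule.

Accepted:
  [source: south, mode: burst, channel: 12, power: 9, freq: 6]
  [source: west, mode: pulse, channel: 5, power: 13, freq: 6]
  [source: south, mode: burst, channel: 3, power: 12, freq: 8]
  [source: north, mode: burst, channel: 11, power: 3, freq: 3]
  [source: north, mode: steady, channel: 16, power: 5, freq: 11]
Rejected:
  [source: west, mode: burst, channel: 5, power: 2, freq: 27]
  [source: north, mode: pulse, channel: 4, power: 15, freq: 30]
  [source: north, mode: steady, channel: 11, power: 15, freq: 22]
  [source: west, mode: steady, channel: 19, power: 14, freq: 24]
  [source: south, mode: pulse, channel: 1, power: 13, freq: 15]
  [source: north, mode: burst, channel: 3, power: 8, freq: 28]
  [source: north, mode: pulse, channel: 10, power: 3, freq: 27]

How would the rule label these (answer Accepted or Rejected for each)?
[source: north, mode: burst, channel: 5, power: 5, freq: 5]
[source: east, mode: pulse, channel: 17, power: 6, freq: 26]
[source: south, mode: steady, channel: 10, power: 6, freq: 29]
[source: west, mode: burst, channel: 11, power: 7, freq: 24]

Accepted, Rejected, Rejected, Rejected

One predicate separates the groups cleanly: freq ≤ 11.
[source: north, mode: burst, channel: 5, power: 5, freq: 5]: Accepted (freq = 5). [source: east, mode: pulse, channel: 17, power: 6, freq: 26]: Rejected (freq = 26). [source: south, mode: steady, channel: 10, power: 6, freq: 29]: Rejected (freq = 29). [source: west, mode: burst, channel: 11, power: 7, freq: 24]: Rejected (freq = 24).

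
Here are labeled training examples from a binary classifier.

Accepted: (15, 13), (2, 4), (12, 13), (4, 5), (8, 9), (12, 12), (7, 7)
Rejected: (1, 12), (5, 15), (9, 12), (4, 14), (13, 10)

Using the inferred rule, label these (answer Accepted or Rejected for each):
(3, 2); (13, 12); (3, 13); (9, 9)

Accepted, Accepted, Rejected, Accepted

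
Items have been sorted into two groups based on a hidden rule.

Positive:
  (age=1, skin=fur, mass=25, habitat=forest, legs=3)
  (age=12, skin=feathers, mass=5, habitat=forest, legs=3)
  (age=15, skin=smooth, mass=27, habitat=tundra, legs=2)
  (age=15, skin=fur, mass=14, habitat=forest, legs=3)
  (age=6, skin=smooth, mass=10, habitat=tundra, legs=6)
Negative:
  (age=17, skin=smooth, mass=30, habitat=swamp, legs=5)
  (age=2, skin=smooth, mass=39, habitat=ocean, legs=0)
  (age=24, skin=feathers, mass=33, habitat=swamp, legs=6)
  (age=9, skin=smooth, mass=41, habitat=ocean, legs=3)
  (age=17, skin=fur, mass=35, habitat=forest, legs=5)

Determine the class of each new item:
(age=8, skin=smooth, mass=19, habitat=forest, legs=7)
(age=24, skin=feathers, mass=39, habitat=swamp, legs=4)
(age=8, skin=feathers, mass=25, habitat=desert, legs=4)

Positive, Negative, Positive

The rule appears to be: mass ≤ 27.
Positive: (age=8, skin=smooth, mass=19, habitat=forest, legs=7), since mass = 19.
Negative: (age=24, skin=feathers, mass=39, habitat=swamp, legs=4), since mass = 39.
Positive: (age=8, skin=feathers, mass=25, habitat=desert, legs=4), since mass = 25.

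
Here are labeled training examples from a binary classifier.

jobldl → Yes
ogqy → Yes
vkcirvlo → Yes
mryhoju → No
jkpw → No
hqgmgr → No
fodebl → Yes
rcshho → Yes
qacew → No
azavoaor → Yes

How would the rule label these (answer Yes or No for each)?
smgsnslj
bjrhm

Rule: even length AND contains 'o'. This holds for each 'Yes' example and fails for each 'No' one.
smgsnslj: length 8, no 'o' — does not fit, so No.
bjrhm: length 5, no 'o' — does not fit, so No.

No, No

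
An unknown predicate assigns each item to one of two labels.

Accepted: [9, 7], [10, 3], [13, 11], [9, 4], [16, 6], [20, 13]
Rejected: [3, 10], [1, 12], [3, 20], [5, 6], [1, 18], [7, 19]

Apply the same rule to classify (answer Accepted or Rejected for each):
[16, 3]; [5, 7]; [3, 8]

'Accepted' ⟺ first > second.
[16, 3] — 16 > 3, hence Accepted. [5, 7] — 5 < 7, hence Rejected. [3, 8] — 3 < 8, hence Rejected.

Accepted, Rejected, Rejected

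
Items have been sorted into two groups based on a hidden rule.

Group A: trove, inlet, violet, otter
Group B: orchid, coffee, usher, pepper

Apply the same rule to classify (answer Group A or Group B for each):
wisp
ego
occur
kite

Group B, Group B, Group B, Group A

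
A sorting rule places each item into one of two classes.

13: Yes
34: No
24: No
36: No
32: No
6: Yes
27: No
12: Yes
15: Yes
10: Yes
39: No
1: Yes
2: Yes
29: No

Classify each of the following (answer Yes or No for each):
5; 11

Yes, Yes

The simplest hypothesis consistent with all the labels is: at most 15.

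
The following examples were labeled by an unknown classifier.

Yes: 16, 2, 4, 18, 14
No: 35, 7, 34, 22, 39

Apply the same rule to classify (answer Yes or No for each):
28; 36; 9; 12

No, No, No, Yes

The classifier is using: even AND at most 18.
28 — 28 is even, 28 > 18, hence No. 36 — 36 is even, 36 > 18, hence No. 9 — 9 is odd, 9 ≤ 18, hence No. 12 — 12 is even, 12 ≤ 18, hence Yes.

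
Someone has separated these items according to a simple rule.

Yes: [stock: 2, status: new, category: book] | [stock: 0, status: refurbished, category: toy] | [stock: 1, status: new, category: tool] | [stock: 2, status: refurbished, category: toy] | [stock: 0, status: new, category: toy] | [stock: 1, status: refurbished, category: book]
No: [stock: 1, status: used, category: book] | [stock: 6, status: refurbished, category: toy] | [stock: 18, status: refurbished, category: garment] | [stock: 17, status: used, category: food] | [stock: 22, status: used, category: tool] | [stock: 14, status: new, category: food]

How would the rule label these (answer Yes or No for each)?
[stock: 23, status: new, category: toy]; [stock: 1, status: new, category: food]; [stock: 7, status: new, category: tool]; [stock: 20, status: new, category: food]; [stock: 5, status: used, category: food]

The simplest hypothesis consistent with all the labels is: status is not used AND stock ≤ 2.
[stock: 23, status: new, category: toy]: status is new, stock = 23 — lacks this property, so No.
[stock: 1, status: new, category: food]: status is new, stock = 1 — matches, so Yes.
[stock: 7, status: new, category: tool]: status is new, stock = 7 — lacks this property, so No.
[stock: 20, status: new, category: food]: status is new, stock = 20 — lacks this property, so No.
[stock: 5, status: used, category: food]: status is used, stock = 5 — lacks this property, so No.

No, Yes, No, No, No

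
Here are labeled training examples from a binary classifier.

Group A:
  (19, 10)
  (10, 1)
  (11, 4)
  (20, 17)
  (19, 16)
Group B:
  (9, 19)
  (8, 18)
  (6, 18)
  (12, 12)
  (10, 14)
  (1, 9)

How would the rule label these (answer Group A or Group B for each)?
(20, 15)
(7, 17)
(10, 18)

The simplest hypothesis consistent with all the labels is: sum is odd.
(20, 15): Group A (20+15 = 35). (7, 17): Group B (7+17 = 24). (10, 18): Group B (10+18 = 28).

Group A, Group B, Group B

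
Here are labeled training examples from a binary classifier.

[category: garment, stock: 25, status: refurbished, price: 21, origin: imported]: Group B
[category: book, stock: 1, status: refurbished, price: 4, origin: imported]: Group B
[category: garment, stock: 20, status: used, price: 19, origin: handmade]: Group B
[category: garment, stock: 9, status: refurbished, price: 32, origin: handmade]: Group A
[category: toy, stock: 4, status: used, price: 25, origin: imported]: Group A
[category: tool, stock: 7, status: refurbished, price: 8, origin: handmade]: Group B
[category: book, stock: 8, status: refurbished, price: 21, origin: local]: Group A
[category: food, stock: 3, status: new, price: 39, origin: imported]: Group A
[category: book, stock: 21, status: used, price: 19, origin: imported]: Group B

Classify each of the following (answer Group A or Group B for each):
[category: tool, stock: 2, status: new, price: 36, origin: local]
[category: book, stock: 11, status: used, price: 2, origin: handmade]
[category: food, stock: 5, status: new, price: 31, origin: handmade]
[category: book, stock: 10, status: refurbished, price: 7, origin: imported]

A rule that fits every label: price ≥ 19 AND stock ≤ 9 — true of each 'Group A' example, false of each 'Group B' one.

Group A, Group B, Group A, Group B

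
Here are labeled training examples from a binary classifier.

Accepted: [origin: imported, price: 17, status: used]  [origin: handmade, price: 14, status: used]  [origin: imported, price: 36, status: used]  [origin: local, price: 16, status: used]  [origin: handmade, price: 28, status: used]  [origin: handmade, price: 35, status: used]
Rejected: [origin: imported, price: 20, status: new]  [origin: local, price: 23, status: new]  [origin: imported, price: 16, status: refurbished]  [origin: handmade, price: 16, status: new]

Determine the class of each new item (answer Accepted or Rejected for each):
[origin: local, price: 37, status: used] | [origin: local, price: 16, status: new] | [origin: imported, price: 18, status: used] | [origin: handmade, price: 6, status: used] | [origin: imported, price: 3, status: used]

'Accepted' ⟺ status is used.
[origin: local, price: 37, status: used]: status is used, passes → Accepted. [origin: local, price: 16, status: new]: status is new, doesn't match → Rejected. [origin: imported, price: 18, status: used]: status is used, passes → Accepted. [origin: handmade, price: 6, status: used]: status is used, passes → Accepted. [origin: imported, price: 3, status: used]: status is used, passes → Accepted.

Accepted, Rejected, Accepted, Accepted, Accepted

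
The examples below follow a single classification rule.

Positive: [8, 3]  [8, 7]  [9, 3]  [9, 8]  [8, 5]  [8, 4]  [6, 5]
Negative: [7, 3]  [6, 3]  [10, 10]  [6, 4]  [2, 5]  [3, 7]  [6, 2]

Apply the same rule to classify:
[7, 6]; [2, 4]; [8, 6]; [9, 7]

Positive, Negative, Positive, Positive

The pattern is that an item is 'Positive' exactly when: first > second AND sum ≥ 11.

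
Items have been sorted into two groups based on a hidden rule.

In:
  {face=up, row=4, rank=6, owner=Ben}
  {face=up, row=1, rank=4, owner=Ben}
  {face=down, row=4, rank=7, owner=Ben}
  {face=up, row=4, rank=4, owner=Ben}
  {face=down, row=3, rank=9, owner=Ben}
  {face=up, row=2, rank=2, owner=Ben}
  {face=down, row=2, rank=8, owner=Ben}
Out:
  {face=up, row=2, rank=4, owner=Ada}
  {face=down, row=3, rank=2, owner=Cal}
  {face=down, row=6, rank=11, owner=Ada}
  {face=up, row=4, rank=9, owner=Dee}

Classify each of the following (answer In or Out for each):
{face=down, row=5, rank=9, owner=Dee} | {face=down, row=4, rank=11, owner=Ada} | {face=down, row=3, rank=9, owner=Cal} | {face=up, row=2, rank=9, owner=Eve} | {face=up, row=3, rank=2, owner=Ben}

All 'In' examples share one property — owner is Ben — and every 'Out' example lacks it.
{face=down, row=5, rank=9, owner=Dee}: owner is Dee — does not satisfy this, so Out. {face=down, row=4, rank=11, owner=Ada}: owner is Ada — does not satisfy this, so Out. {face=down, row=3, rank=9, owner=Cal}: owner is Cal — does not satisfy this, so Out. {face=up, row=2, rank=9, owner=Eve}: owner is Eve — does not satisfy this, so Out. {face=up, row=3, rank=2, owner=Ben}: owner is Ben — checks out, so In.

Out, Out, Out, Out, In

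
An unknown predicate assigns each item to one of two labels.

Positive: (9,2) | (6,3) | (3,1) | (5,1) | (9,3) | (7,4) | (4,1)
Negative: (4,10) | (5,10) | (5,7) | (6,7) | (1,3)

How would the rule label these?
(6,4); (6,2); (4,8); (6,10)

The common property of the 'Positive' items is: first > second. No 'Negative' item has it.

Positive, Positive, Negative, Negative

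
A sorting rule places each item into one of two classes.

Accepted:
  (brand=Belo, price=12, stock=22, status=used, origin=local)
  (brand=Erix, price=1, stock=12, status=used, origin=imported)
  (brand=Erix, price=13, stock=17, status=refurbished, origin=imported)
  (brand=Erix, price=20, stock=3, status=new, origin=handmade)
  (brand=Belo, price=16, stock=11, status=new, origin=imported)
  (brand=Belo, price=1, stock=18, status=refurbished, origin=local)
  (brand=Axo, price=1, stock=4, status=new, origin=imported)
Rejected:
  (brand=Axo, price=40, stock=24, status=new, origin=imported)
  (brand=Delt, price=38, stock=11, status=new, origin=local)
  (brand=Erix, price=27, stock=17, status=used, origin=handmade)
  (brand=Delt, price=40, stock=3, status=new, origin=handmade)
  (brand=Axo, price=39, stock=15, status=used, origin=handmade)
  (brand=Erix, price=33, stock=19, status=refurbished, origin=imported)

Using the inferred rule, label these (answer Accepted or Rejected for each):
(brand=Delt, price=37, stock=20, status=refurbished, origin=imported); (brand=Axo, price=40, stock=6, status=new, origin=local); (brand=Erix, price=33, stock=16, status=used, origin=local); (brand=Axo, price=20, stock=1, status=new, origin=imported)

'Accepted' ⟺ price ≤ 20.
(brand=Delt, price=37, stock=20, status=refurbished, origin=imported): Rejected (price = 37).
(brand=Axo, price=40, stock=6, status=new, origin=local): Rejected (price = 40).
(brand=Erix, price=33, stock=16, status=used, origin=local): Rejected (price = 33).
(brand=Axo, price=20, stock=1, status=new, origin=imported): Accepted (price = 20).

Rejected, Rejected, Rejected, Accepted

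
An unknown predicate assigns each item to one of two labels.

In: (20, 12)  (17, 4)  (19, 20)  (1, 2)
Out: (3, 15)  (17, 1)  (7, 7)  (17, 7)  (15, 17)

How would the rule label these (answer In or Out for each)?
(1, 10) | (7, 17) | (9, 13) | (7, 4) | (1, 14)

All 'In' examples share one property — second is even — and every 'Out' example lacks it.
(1, 10): second 10 — satisfies this, so In.
(7, 17): second 17 — does not pass, so Out.
(9, 13): second 13 — does not pass, so Out.
(7, 4): second 4 — satisfies this, so In.
(1, 14): second 14 — satisfies this, so In.

In, Out, Out, In, In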